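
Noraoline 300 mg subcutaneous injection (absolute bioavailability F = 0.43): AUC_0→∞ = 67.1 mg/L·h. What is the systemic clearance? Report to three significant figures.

CL = F × Dose / AUC_0→∞
   = 0.43 × 300 / 67.1 = 1.9225 L/h

CL = 1.92 L/h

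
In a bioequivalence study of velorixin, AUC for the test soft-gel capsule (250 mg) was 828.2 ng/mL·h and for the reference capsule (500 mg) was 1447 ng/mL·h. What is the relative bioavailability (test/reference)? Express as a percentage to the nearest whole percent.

F_rel = 114%

F_rel = (AUC_test/D_test) / (AUC_ref/D_ref)
      = (828.2/250) / (1447/500)
      = 3.3128 / 2.894 = 1.1447 = 114.47%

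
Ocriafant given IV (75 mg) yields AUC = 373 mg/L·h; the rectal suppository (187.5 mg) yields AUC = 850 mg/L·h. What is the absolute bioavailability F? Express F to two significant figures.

F = 0.91

F = (AUC_ev / D_ev) / (AUC_iv / D_iv)
  = (850/187.5) / (373/75)
  = 4.53333 / 4.97333 = 0.9115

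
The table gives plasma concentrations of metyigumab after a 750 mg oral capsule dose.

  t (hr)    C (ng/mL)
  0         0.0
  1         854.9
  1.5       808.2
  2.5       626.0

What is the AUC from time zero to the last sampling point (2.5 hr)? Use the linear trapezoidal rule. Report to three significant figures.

Trapezoidal AUC_0→2.5:
  [0→1]: (0.0+854.9)/2 × 1 = 427.45
  [1→1.5]: (854.9+808.2)/2 × 0.5 = 415.775
  [1.5→2.5]: (808.2+626.0)/2 × 1 = 717.1
  Sum = 1560.325 ng/mL·hr

AUC = 1560 ng/mL·hr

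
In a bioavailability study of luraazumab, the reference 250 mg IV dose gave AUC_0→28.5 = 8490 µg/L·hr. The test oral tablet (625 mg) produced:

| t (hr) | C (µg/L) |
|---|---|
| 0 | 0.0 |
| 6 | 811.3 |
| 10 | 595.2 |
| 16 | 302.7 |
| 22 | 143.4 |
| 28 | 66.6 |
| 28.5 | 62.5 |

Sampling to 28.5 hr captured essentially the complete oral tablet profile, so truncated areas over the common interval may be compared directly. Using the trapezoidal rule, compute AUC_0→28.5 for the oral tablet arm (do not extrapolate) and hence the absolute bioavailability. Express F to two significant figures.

Trapezoidal AUC_0→28.5 (oral tablet):
  [0→6]: (0.0+811.3)/2 × 6 = 2433.9
  [6→10]: (811.3+595.2)/2 × 4 = 2813.0
  [10→16]: (595.2+302.7)/2 × 6 = 2693.7
  [16→22]: (302.7+143.4)/2 × 6 = 1338.3
  [22→28]: (143.4+66.6)/2 × 6 = 630.0
  [28→28.5]: (66.6+62.5)/2 × 0.5 = 32.275
  Sum = 9941.175 µg/L·hr
F = (AUC_ev/D_ev)/(AUC_iv/D_iv) = (9941.175/625)/(8490/250) = 15.90588/33.96 = 0.4684

F = 0.47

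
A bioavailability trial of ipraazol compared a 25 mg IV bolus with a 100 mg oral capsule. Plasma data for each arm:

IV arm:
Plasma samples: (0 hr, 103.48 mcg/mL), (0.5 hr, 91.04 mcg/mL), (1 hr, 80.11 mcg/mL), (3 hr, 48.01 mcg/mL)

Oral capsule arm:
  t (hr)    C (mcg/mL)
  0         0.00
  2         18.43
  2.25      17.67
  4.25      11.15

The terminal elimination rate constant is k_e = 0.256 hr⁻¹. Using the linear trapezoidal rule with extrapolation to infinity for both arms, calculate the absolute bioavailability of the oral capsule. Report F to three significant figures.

F = 0.0585

Trapezoidal AUC_0→3 (IV):
  [0→0.5]: (103.48+91.04)/2 × 0.5 = 48.63
  [0.5→1]: (91.04+80.11)/2 × 0.5 = 42.7875
  [1→3]: (80.11+48.01)/2 × 2 = 128.12
  Sum = 219.5375 mcg/mL·hr
IV tail: 48.01/0.256 = 187.539; AUC_iv,0→∞ = 219.5375 + 187.539 = 407.0765 mcg/mL·hr
Trapezoidal AUC_0→4.25 (oral capsule):
  [0→2]: (0.00+18.43)/2 × 2 = 18.43
  [2→2.25]: (18.43+17.67)/2 × 0.25 = 4.5125
  [2.25→4.25]: (17.67+11.15)/2 × 2 = 28.82
  Sum = 51.7625 mcg/mL·hr
oral capsule tail: 11.15/0.256 = 43.555; AUC_ev,0→∞ = 51.7625 + 43.555 = 95.3175 mcg/mL·hr
F = (AUC_ev/D_ev)/(AUC_iv/D_iv) = (95.3175/100)/(407.0765/25) = 0.953175/16.28306 = 0.0585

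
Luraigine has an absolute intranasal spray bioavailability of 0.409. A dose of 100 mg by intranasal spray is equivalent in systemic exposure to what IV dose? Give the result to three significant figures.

D_iv = 40.9 mg

Systemic exposure from an extravascular dose = F × D_ev, so the equivalent IV dose is F × D_ev.
D_iv = F × D_ev = 0.409 × 100 = 40.9 mg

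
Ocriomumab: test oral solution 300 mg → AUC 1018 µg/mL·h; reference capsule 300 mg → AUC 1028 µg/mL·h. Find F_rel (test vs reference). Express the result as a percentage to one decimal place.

F_rel = (AUC_test/D_test) / (AUC_ref/D_ref)
      = (1018/300) / (1028/300)
      = 3.39333 / 3.42667 = 0.9903 = 99.03%

F_rel = 99.0%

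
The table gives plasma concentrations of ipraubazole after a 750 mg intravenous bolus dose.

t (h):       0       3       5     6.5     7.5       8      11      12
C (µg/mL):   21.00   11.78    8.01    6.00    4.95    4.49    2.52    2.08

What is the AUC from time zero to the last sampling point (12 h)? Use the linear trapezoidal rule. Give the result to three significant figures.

Trapezoidal AUC_0→12:
  [0→3]: (21.00+11.78)/2 × 3 = 49.17
  [3→5]: (11.78+8.01)/2 × 2 = 19.79
  [5→6.5]: (8.01+6.00)/2 × 1.5 = 10.5075
  [6.5→7.5]: (6.00+4.95)/2 × 1 = 5.475
  [7.5→8]: (4.95+4.49)/2 × 0.5 = 2.36
  [8→11]: (4.49+2.52)/2 × 3 = 10.515
  [11→12]: (2.52+2.08)/2 × 1 = 2.3
  Sum = 100.1175 µg/mL·h

AUC = 100 µg/mL·h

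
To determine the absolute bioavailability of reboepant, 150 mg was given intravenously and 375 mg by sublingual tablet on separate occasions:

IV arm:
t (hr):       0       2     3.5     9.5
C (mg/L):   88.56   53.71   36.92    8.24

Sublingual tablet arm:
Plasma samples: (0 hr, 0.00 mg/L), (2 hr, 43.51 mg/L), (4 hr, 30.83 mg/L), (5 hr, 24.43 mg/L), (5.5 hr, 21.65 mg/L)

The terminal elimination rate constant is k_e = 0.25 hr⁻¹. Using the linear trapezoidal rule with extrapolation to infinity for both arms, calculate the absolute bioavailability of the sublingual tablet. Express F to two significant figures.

Trapezoidal AUC_0→9.5 (IV):
  [0→2]: (88.56+53.71)/2 × 2 = 142.27
  [2→3.5]: (53.71+36.92)/2 × 1.5 = 67.9725
  [3.5→9.5]: (36.92+8.24)/2 × 6 = 135.48
  Sum = 345.7225 mg/L·hr
IV tail: 8.24/0.25 = 32.960; AUC_iv,0→∞ = 345.7225 + 32.960 = 378.6825 mg/L·hr
Trapezoidal AUC_0→5.5 (sublingual tablet):
  [0→2]: (0.00+43.51)/2 × 2 = 43.51
  [2→4]: (43.51+30.83)/2 × 2 = 74.34
  [4→5]: (30.83+24.43)/2 × 1 = 27.63
  [5→5.5]: (24.43+21.65)/2 × 0.5 = 11.52
  Sum = 157.0 mg/L·hr
sublingual tablet tail: 21.65/0.25 = 86.600; AUC_ev,0→∞ = 157.0 + 86.600 = 243.6 mg/L·hr
F = (AUC_ev/D_ev)/(AUC_iv/D_iv) = (243.6/375)/(378.6825/150) = 0.6496/2.52455 = 0.2573

F = 0.26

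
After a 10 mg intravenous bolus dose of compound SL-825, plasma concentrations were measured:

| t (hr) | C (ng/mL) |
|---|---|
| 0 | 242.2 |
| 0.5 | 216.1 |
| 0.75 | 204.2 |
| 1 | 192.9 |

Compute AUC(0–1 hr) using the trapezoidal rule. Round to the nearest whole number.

AUC = 217 ng/mL·hr

Trapezoidal AUC_0→1:
  [0→0.5]: (242.2+216.1)/2 × 0.5 = 114.575
  [0.5→0.75]: (216.1+204.2)/2 × 0.25 = 52.5375
  [0.75→1]: (204.2+192.9)/2 × 0.25 = 49.6375
  Sum = 216.75 ng/mL·hr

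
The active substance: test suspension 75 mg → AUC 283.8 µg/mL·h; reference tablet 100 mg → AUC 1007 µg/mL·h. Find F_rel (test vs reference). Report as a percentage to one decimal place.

F_rel = 37.6%

F_rel = (AUC_test/D_test) / (AUC_ref/D_ref)
      = (283.8/75) / (1007/100)
      = 3.784 / 10.07 = 0.3758 = 37.58%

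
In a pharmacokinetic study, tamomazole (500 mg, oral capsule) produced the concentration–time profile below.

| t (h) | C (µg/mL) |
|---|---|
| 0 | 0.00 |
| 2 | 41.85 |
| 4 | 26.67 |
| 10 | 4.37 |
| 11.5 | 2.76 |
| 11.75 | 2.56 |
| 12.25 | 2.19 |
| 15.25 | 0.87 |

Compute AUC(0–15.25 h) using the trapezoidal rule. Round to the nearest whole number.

Trapezoidal AUC_0→15.25:
  [0→2]: (0.00+41.85)/2 × 2 = 41.85
  [2→4]: (41.85+26.67)/2 × 2 = 68.52
  [4→10]: (26.67+4.37)/2 × 6 = 93.12
  [10→11.5]: (4.37+2.76)/2 × 1.5 = 5.3475
  [11.5→11.75]: (2.76+2.56)/2 × 0.25 = 0.665
  [11.75→12.25]: (2.56+2.19)/2 × 0.5 = 1.1875
  [12.25→15.25]: (2.19+0.87)/2 × 3 = 4.59
  Sum = 215.28 µg/mL·h

AUC = 215 µg/mL·h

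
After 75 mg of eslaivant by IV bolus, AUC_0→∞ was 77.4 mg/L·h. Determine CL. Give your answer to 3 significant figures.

CL = Dose_iv / AUC_0→∞
   = 75 / 77.4 = 0.968992 L/h

CL = 0.969 L/h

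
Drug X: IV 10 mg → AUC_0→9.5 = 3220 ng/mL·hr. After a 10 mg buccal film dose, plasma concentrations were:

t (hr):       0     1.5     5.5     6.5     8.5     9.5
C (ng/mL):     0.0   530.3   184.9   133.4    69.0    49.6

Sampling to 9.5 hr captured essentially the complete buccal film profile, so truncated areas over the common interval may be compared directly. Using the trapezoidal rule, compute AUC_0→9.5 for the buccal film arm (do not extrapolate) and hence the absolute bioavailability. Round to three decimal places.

Trapezoidal AUC_0→9.5 (buccal film):
  [0→1.5]: (0.0+530.3)/2 × 1.5 = 397.725
  [1.5→5.5]: (530.3+184.9)/2 × 4 = 1430.4
  [5.5→6.5]: (184.9+133.4)/2 × 1 = 159.15
  [6.5→8.5]: (133.4+69.0)/2 × 2 = 202.4
  [8.5→9.5]: (69.0+49.6)/2 × 1 = 59.3
  Sum = 2248.975 ng/mL·hr
F = (AUC_ev/D_ev)/(AUC_iv/D_iv) = (2248.975/10)/(3220/10) = 224.8975/322 = 0.6984

F = 0.698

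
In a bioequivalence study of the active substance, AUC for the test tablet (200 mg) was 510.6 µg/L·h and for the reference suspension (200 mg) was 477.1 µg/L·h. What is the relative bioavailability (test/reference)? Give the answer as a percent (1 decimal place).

F_rel = 107.0%

F_rel = (AUC_test/D_test) / (AUC_ref/D_ref)
      = (510.6/200) / (477.1/200)
      = 2.553 / 2.3855 = 1.0702 = 107.02%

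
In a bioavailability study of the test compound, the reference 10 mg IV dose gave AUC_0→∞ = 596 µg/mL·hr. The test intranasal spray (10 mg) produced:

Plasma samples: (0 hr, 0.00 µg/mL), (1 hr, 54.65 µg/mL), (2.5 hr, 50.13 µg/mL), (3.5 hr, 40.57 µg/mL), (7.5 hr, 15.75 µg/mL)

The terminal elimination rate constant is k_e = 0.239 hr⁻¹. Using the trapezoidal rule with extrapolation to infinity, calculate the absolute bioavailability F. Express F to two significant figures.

Trapezoidal AUC_0→7.5 (intranasal spray):
  [0→1]: (0.00+54.65)/2 × 1 = 27.325
  [1→2.5]: (54.65+50.13)/2 × 1.5 = 78.585
  [2.5→3.5]: (50.13+40.57)/2 × 1 = 45.35
  [3.5→7.5]: (40.57+15.75)/2 × 4 = 112.64
  Sum = 263.9 µg/mL·hr
Tail: C_last/k_e = 15.75/0.239 = 65.900
AUC_0→∞ (intranasal spray) = 263.9 + 65.900 = 329.8 µg/mL·hr
F = (AUC_ev/D_ev)/(AUC_iv/D_iv) = (329.8/10)/(596/10) = 32.98/59.6 = 0.5534

F = 0.55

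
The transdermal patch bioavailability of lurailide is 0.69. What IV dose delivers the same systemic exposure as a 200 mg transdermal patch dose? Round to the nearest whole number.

D_iv = 138 mg

Systemic exposure from an extravascular dose = F × D_ev, so the equivalent IV dose is F × D_ev.
D_iv = F × D_ev = 0.69 × 200 = 138 mg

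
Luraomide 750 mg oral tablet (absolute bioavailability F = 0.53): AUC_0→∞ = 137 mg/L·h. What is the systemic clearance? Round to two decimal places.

CL = F × Dose / AUC_0→∞
   = 0.53 × 750 / 137 = 2.90146 L/h

CL = 2.90 L/h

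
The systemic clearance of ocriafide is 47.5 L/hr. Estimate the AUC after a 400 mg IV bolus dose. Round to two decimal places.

AUC = 8.42 mg/L·hr

AUC_0→∞ = Dose_iv / CL
        = 400 / 47.5 = 8.42105 mg/L·hr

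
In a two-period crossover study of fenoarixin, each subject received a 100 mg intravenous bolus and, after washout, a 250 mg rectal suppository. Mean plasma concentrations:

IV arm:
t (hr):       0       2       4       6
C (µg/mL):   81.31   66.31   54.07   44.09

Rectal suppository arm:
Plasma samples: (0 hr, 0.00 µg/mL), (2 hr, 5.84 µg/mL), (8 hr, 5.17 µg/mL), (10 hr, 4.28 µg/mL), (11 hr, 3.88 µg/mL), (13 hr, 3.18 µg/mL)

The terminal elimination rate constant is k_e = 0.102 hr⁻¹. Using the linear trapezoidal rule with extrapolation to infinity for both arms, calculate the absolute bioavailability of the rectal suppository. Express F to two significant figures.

F = 0.045

Trapezoidal AUC_0→6 (IV):
  [0→2]: (81.31+66.31)/2 × 2 = 147.62
  [2→4]: (66.31+54.07)/2 × 2 = 120.38
  [4→6]: (54.07+44.09)/2 × 2 = 98.16
  Sum = 366.16 µg/mL·hr
IV tail: 44.09/0.102 = 432.255; AUC_iv,0→∞ = 366.16 + 432.255 = 798.415 µg/mL·hr
Trapezoidal AUC_0→13 (rectal suppository):
  [0→2]: (0.00+5.84)/2 × 2 = 5.84
  [2→8]: (5.84+5.17)/2 × 6 = 33.03
  [8→10]: (5.17+4.28)/2 × 2 = 9.45
  [10→11]: (4.28+3.88)/2 × 1 = 4.08
  [11→13]: (3.88+3.18)/2 × 2 = 7.06
  Sum = 59.46 µg/mL·hr
rectal suppository tail: 3.18/0.102 = 31.176; AUC_ev,0→∞ = 59.46 + 31.176 = 90.636 µg/mL·hr
F = (AUC_ev/D_ev)/(AUC_iv/D_iv) = (90.636/250)/(798.415/100) = 0.362544/7.98415 = 0.0454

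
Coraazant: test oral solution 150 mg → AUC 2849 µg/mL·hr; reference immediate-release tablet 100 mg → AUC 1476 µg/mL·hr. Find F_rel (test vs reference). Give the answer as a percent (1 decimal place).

F_rel = (AUC_test/D_test) / (AUC_ref/D_ref)
      = (2849/150) / (1476/100)
      = 18.9933 / 14.76 = 1.2868 = 128.68%

F_rel = 128.7%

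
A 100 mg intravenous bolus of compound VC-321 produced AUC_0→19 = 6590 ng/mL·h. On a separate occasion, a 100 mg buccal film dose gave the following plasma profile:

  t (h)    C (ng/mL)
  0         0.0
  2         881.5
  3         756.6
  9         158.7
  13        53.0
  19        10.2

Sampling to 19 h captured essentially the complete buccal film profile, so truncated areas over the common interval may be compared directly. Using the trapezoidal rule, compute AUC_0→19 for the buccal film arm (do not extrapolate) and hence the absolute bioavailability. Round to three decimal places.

F = 0.768

Trapezoidal AUC_0→19 (buccal film):
  [0→2]: (0.0+881.5)/2 × 2 = 881.5
  [2→3]: (881.5+756.6)/2 × 1 = 819.05
  [3→9]: (756.6+158.7)/2 × 6 = 2745.9
  [9→13]: (158.7+53.0)/2 × 4 = 423.4
  [13→19]: (53.0+10.2)/2 × 6 = 189.6
  Sum = 5059.45 ng/mL·h
F = (AUC_ev/D_ev)/(AUC_iv/D_iv) = (5059.45/100)/(6590/100) = 50.5945/65.9 = 0.7677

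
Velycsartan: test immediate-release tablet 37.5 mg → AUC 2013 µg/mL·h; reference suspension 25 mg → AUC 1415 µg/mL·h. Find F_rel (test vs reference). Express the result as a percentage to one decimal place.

F_rel = (AUC_test/D_test) / (AUC_ref/D_ref)
      = (2013/37.5) / (1415/25)
      = 53.68 / 56.6 = 0.9484 = 94.84%

F_rel = 94.8%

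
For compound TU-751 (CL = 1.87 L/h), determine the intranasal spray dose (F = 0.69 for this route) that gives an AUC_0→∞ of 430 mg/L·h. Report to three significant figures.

Dose = CL × AUC_0→∞ / F
     = 1.87 × 430 / 0.69 = 1165.36 mg

Dose = 1170 mg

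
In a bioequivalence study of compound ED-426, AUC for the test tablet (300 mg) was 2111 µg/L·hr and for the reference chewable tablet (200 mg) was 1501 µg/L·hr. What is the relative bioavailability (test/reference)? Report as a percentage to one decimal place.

F_rel = 93.8%

F_rel = (AUC_test/D_test) / (AUC_ref/D_ref)
      = (2111/300) / (1501/200)
      = 7.03667 / 7.505 = 0.9376 = 93.76%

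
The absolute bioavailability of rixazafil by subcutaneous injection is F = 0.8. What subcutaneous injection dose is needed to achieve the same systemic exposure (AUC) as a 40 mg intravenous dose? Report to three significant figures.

For equal systemic exposure: F × D_ev = D_iv
D_ev = D_iv / F = 40 / 0.8 = 50 mg

D_subcutaneous = 50.0 mg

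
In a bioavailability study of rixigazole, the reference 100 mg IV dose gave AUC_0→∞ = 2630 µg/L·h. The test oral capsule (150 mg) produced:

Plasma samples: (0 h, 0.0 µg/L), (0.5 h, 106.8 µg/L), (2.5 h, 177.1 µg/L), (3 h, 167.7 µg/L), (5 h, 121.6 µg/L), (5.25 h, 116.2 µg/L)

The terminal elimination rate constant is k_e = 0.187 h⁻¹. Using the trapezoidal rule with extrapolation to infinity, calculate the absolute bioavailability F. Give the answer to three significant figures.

Trapezoidal AUC_0→5.25 (oral capsule):
  [0→0.5]: (0.0+106.8)/2 × 0.5 = 26.7
  [0.5→2.5]: (106.8+177.1)/2 × 2 = 283.9
  [2.5→3]: (177.1+167.7)/2 × 0.5 = 86.2
  [3→5]: (167.7+121.6)/2 × 2 = 289.3
  [5→5.25]: (121.6+116.2)/2 × 0.25 = 29.725
  Sum = 715.825 µg/L·h
Tail: C_last/k_e = 116.2/0.187 = 621.390
AUC_0→∞ (oral capsule) = 715.825 + 621.390 = 1337.215 µg/L·h
F = (AUC_ev/D_ev)/(AUC_iv/D_iv) = (1337.215/150)/(2630/100) = 8.91477/26.3 = 0.3390

F = 0.339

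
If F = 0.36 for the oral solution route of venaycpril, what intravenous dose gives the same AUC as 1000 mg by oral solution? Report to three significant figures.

Systemic exposure from an extravascular dose = F × D_ev, so the equivalent IV dose is F × D_ev.
D_iv = F × D_ev = 0.36 × 1000 = 360 mg

D_iv = 360 mg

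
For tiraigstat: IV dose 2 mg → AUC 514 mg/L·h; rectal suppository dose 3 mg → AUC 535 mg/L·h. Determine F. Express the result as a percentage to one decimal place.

F = (AUC_ev / D_ev) / (AUC_iv / D_iv)
  = (535/3) / (514/2)
  = 178.333 / 257 = 0.6939
  = 69.39%

F = 69.4%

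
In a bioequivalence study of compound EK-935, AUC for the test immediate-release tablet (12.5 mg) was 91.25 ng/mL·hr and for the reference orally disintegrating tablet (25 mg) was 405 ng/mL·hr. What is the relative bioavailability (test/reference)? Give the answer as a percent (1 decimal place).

F_rel = 45.1%

F_rel = (AUC_test/D_test) / (AUC_ref/D_ref)
      = (91.25/12.5) / (405/25)
      = 7.3 / 16.2 = 0.4506 = 45.06%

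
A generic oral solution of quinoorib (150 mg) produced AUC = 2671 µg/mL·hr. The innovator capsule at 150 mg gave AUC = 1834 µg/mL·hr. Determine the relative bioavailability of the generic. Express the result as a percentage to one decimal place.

F_rel = 145.6%

F_rel = (AUC_test/D_test) / (AUC_ref/D_ref)
      = (2671/150) / (1834/150)
      = 17.8067 / 12.2267 = 1.4564 = 145.64%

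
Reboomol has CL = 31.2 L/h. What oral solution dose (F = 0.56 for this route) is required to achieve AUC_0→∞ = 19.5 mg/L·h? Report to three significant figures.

Dose = CL × AUC_0→∞ / F
     = 31.2 × 19.5 / 0.56 = 1086.43 mg

Dose = 1090 mg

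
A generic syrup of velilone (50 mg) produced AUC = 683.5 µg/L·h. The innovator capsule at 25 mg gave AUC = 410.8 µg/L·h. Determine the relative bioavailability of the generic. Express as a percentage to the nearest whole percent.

F_rel = 83%

F_rel = (AUC_test/D_test) / (AUC_ref/D_ref)
      = (683.5/50) / (410.8/25)
      = 13.67 / 16.432 = 0.8319 = 83.19%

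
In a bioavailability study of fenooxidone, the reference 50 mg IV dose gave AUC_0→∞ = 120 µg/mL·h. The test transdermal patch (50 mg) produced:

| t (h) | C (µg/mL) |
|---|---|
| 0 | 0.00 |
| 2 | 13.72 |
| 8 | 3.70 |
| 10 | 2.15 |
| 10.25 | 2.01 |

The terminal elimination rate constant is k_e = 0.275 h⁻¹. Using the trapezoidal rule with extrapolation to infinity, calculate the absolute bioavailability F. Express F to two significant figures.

Trapezoidal AUC_0→10.25 (transdermal patch):
  [0→2]: (0.00+13.72)/2 × 2 = 13.72
  [2→8]: (13.72+3.70)/2 × 6 = 52.26
  [8→10]: (3.70+2.15)/2 × 2 = 5.85
  [10→10.25]: (2.15+2.01)/2 × 0.25 = 0.52
  Sum = 72.35 µg/mL·h
Tail: C_last/k_e = 2.01/0.275 = 7.309
AUC_0→∞ (transdermal patch) = 72.35 + 7.309 = 79.659 µg/mL·h
F = (AUC_ev/D_ev)/(AUC_iv/D_iv) = (79.659/50)/(120/50) = 1.59318/2.4 = 0.6638

F = 0.66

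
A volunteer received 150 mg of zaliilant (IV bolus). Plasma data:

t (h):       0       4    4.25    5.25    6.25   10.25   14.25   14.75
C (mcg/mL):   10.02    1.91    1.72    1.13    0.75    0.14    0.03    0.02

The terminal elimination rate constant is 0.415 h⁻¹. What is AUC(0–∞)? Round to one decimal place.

AUC = 28.9 mcg/mL·h

Trapezoidal AUC_0→14.75:
  [0→4]: (10.02+1.91)/2 × 4 = 23.86
  [4→4.25]: (1.91+1.72)/2 × 0.25 = 0.45375
  [4.25→5.25]: (1.72+1.13)/2 × 1 = 1.425
  [5.25→6.25]: (1.13+0.75)/2 × 1 = 0.94
  [6.25→10.25]: (0.75+0.14)/2 × 4 = 1.78
  [10.25→14.25]: (0.14+0.03)/2 × 4 = 0.34
  [14.25→14.75]: (0.03+0.02)/2 × 0.5 = 0.0125
  Sum = 28.81125 mcg/mL·h
Extrapolated tail: C_last / k_e = 0.02 / 0.415 = 0.048
AUC_0→∞ = 28.81125 + 0.048 = 28.85925 mcg/mL·h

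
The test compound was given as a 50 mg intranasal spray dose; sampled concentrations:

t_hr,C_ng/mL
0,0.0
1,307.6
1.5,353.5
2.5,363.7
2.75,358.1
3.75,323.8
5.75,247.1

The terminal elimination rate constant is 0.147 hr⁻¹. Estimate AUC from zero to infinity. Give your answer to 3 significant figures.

AUC = 3360 ng/mL·hr

Trapezoidal AUC_0→5.75:
  [0→1]: (0.0+307.6)/2 × 1 = 153.8
  [1→1.5]: (307.6+353.5)/2 × 0.5 = 165.275
  [1.5→2.5]: (353.5+363.7)/2 × 1 = 358.6
  [2.5→2.75]: (363.7+358.1)/2 × 0.25 = 90.225
  [2.75→3.75]: (358.1+323.8)/2 × 1 = 340.95
  [3.75→5.75]: (323.8+247.1)/2 × 2 = 570.9
  Sum = 1679.75 ng/mL·hr
Extrapolated tail: C_last / k_e = 247.1 / 0.147 = 1680.952
AUC_0→∞ = 1679.75 + 1680.952 = 3360.702 ng/mL·hr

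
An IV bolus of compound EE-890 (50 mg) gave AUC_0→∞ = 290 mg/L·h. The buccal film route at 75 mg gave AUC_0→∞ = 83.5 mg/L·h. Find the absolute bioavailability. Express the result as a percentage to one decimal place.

F = (AUC_ev / D_ev) / (AUC_iv / D_iv)
  = (83.5/75) / (290/50)
  = 1.11333 / 5.8 = 0.1920
  = 19.20%

F = 19.2%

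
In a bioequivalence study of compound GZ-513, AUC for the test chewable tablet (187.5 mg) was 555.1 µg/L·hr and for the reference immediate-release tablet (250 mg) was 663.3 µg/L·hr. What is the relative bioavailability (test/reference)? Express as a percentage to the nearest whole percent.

F_rel = 112%

F_rel = (AUC_test/D_test) / (AUC_ref/D_ref)
      = (555.1/187.5) / (663.3/250)
      = 2.96053 / 2.6532 = 1.1158 = 111.58%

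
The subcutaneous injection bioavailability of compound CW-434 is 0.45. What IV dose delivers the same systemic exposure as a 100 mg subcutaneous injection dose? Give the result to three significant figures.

D_iv = 45.0 mg

Systemic exposure from an extravascular dose = F × D_ev, so the equivalent IV dose is F × D_ev.
D_iv = F × D_ev = 0.45 × 100 = 45 mg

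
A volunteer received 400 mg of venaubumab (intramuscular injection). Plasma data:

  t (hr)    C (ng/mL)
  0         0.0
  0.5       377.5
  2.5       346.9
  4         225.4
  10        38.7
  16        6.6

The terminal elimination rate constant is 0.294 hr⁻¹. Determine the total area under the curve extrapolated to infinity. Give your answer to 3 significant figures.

AUC = 2200 ng/mL·hr

Trapezoidal AUC_0→16:
  [0→0.5]: (0.0+377.5)/2 × 0.5 = 94.375
  [0.5→2.5]: (377.5+346.9)/2 × 2 = 724.4
  [2.5→4]: (346.9+225.4)/2 × 1.5 = 429.225
  [4→10]: (225.4+38.7)/2 × 6 = 792.3
  [10→16]: (38.7+6.6)/2 × 6 = 135.9
  Sum = 2176.2 ng/mL·hr
Extrapolated tail: C_last / k_e = 6.6 / 0.294 = 22.449
AUC_0→∞ = 2176.2 + 22.449 = 2198.649 ng/mL·hr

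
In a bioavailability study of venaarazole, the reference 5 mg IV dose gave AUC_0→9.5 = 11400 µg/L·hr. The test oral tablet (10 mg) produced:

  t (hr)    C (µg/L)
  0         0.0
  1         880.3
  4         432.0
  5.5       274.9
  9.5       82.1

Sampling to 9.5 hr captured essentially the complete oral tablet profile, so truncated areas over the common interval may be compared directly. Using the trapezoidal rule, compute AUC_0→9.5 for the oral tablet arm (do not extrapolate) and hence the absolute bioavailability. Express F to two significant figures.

F = 0.16

Trapezoidal AUC_0→9.5 (oral tablet):
  [0→1]: (0.0+880.3)/2 × 1 = 440.15
  [1→4]: (880.3+432.0)/2 × 3 = 1968.45
  [4→5.5]: (432.0+274.9)/2 × 1.5 = 530.175
  [5.5→9.5]: (274.9+82.1)/2 × 4 = 714.0
  Sum = 3652.775 µg/L·hr
F = (AUC_ev/D_ev)/(AUC_iv/D_iv) = (3652.775/10)/(11400/5) = 365.2775/2280 = 0.1602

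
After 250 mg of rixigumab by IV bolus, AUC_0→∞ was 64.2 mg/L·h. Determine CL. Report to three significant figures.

CL = 3.89 L/h

CL = Dose_iv / AUC_0→∞
   = 250 / 64.2 = 3.89408 L/h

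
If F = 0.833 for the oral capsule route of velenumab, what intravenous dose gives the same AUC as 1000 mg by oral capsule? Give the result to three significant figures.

D_iv = 833 mg

Systemic exposure from an extravascular dose = F × D_ev, so the equivalent IV dose is F × D_ev.
D_iv = F × D_ev = 0.833 × 1000 = 833 mg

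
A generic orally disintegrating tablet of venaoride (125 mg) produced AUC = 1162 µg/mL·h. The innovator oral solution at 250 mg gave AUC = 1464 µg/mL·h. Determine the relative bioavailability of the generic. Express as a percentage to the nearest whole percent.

F_rel = (AUC_test/D_test) / (AUC_ref/D_ref)
      = (1162/125) / (1464/250)
      = 9.296 / 5.856 = 1.5874 = 158.74%

F_rel = 159%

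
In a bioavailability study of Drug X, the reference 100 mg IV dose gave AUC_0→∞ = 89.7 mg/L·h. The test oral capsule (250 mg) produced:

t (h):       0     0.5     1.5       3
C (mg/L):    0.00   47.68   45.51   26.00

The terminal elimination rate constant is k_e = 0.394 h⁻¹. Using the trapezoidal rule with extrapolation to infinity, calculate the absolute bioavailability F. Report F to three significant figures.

F = 0.794

Trapezoidal AUC_0→3 (oral capsule):
  [0→0.5]: (0.00+47.68)/2 × 0.5 = 11.92
  [0.5→1.5]: (47.68+45.51)/2 × 1 = 46.595
  [1.5→3]: (45.51+26.00)/2 × 1.5 = 53.6325
  Sum = 112.1475 mg/L·h
Tail: C_last/k_e = 26.00/0.394 = 65.990
AUC_0→∞ (oral capsule) = 112.1475 + 65.990 = 178.1375 mg/L·h
F = (AUC_ev/D_ev)/(AUC_iv/D_iv) = (178.1375/250)/(89.7/100) = 0.71255/0.897 = 0.7944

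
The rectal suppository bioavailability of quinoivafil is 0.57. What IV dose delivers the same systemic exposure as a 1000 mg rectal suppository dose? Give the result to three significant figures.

D_iv = 570 mg

Systemic exposure from an extravascular dose = F × D_ev, so the equivalent IV dose is F × D_ev.
D_iv = F × D_ev = 0.57 × 1000 = 570 mg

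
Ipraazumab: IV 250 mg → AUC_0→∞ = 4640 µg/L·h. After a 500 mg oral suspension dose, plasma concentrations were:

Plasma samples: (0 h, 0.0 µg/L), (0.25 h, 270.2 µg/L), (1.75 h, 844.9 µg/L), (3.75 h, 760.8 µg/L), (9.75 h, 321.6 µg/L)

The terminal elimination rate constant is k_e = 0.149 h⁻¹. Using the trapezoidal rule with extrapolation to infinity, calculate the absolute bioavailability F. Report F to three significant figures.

F = 0.849

Trapezoidal AUC_0→9.75 (oral suspension):
  [0→0.25]: (0.0+270.2)/2 × 0.25 = 33.775
  [0.25→1.75]: (270.2+844.9)/2 × 1.5 = 836.325
  [1.75→3.75]: (844.9+760.8)/2 × 2 = 1605.7
  [3.75→9.75]: (760.8+321.6)/2 × 6 = 3247.2
  Sum = 5723.0 µg/L·h
Tail: C_last/k_e = 321.6/0.149 = 2158.389
AUC_0→∞ (oral suspension) = 5723.0 + 2158.389 = 7881.389 µg/L·h
F = (AUC_ev/D_ev)/(AUC_iv/D_iv) = (7881.389/500)/(4640/250) = 15.762778/18.56 = 0.8493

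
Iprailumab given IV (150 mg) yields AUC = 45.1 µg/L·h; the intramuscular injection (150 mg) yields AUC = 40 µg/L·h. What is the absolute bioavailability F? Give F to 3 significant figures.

F = 0.887

F = (AUC_ev / D_ev) / (AUC_iv / D_iv)
  = (40/150) / (45.1/150)
  = 0.266667 / 0.300667 = 0.8869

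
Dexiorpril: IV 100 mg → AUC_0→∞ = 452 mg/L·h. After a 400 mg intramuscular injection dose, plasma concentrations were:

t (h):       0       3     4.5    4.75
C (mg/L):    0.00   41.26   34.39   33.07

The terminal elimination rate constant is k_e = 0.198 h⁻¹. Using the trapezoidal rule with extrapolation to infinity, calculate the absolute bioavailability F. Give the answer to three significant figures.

F = 0.163

Trapezoidal AUC_0→4.75 (intramuscular injection):
  [0→3]: (0.00+41.26)/2 × 3 = 61.89
  [3→4.5]: (41.26+34.39)/2 × 1.5 = 56.7375
  [4.5→4.75]: (34.39+33.07)/2 × 0.25 = 8.4325
  Sum = 127.06 mg/L·h
Tail: C_last/k_e = 33.07/0.198 = 167.020
AUC_0→∞ (intramuscular injection) = 127.06 + 167.020 = 294.08 mg/L·h
F = (AUC_ev/D_ev)/(AUC_iv/D_iv) = (294.08/400)/(452/100) = 0.7352/4.52 = 0.1627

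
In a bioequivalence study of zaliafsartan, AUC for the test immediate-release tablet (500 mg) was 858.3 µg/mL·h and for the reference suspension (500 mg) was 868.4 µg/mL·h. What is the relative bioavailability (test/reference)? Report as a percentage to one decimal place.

F_rel = (AUC_test/D_test) / (AUC_ref/D_ref)
      = (858.3/500) / (868.4/500)
      = 1.7166 / 1.7368 = 0.9884 = 98.84%

F_rel = 98.8%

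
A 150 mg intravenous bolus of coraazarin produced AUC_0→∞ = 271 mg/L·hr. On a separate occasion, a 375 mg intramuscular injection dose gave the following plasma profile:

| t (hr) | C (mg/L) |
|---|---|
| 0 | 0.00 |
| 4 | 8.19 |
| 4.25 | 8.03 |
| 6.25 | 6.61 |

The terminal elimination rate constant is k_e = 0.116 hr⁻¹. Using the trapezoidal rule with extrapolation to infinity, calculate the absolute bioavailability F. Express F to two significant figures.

F = 0.13

Trapezoidal AUC_0→6.25 (intramuscular injection):
  [0→4]: (0.00+8.19)/2 × 4 = 16.38
  [4→4.25]: (8.19+8.03)/2 × 0.25 = 2.0275
  [4.25→6.25]: (8.03+6.61)/2 × 2 = 14.64
  Sum = 33.0475 mg/L·hr
Tail: C_last/k_e = 6.61/0.116 = 56.983
AUC_0→∞ (intramuscular injection) = 33.0475 + 56.983 = 90.0305 mg/L·hr
F = (AUC_ev/D_ev)/(AUC_iv/D_iv) = (90.0305/375)/(271/150) = 0.240081/1.80667 = 0.1329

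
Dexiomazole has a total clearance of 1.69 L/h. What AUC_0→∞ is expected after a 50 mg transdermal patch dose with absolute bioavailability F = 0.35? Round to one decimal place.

AUC_0→∞ = F × Dose / CL
        = 0.35 × 50 / 1.69 = 10.355 mg/L·h

AUC = 10.4 mg/L·h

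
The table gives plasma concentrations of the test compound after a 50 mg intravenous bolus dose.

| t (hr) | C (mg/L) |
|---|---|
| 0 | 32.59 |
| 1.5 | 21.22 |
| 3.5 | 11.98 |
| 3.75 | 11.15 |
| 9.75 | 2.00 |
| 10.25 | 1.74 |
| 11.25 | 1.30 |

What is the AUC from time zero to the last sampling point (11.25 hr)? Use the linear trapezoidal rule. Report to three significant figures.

AUC = 118 mg/L·hr

Trapezoidal AUC_0→11.25:
  [0→1.5]: (32.59+21.22)/2 × 1.5 = 40.3575
  [1.5→3.5]: (21.22+11.98)/2 × 2 = 33.2
  [3.5→3.75]: (11.98+11.15)/2 × 0.25 = 2.89125
  [3.75→9.75]: (11.15+2.00)/2 × 6 = 39.45
  [9.75→10.25]: (2.00+1.74)/2 × 0.5 = 0.935
  [10.25→11.25]: (1.74+1.30)/2 × 1 = 1.52
  Sum = 118.35375 mg/L·hr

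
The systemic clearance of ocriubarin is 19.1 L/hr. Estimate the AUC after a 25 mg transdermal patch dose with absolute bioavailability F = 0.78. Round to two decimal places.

AUC = 1.02 mg/L·hr

AUC_0→∞ = F × Dose / CL
        = 0.78 × 25 / 19.1 = 1.02094 mg/L·hr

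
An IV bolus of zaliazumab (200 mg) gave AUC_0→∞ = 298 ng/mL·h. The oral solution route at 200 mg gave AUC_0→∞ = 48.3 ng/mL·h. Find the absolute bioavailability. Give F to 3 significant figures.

F = (AUC_ev / D_ev) / (AUC_iv / D_iv)
  = (48.3/200) / (298/200)
  = 0.2415 / 1.49 = 0.1621

F = 0.162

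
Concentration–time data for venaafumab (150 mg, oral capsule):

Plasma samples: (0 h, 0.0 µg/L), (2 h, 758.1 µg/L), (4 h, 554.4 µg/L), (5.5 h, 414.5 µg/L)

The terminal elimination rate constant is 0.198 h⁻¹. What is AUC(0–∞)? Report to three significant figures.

Trapezoidal AUC_0→5.5:
  [0→2]: (0.0+758.1)/2 × 2 = 758.1
  [2→4]: (758.1+554.4)/2 × 2 = 1312.5
  [4→5.5]: (554.4+414.5)/2 × 1.5 = 726.675
  Sum = 2797.275 µg/L·h
Extrapolated tail: C_last / k_e = 414.5 / 0.198 = 2093.434
AUC_0→∞ = 2797.275 + 2093.434 = 4890.709 µg/L·h

AUC = 4890 µg/L·h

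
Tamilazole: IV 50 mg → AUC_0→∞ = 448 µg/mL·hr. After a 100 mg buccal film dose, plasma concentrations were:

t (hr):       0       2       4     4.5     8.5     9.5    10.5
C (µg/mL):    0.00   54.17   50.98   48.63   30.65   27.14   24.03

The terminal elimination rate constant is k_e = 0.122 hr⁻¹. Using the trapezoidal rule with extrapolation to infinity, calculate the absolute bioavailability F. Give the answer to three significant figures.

Trapezoidal AUC_0→10.5 (buccal film):
  [0→2]: (0.00+54.17)/2 × 2 = 54.17
  [2→4]: (54.17+50.98)/2 × 2 = 105.15
  [4→4.5]: (50.98+48.63)/2 × 0.5 = 24.9025
  [4.5→8.5]: (48.63+30.65)/2 × 4 = 158.56
  [8.5→9.5]: (30.65+27.14)/2 × 1 = 28.895
  [9.5→10.5]: (27.14+24.03)/2 × 1 = 25.585
  Sum = 397.2625 µg/mL·hr
Tail: C_last/k_e = 24.03/0.122 = 196.967
AUC_0→∞ (buccal film) = 397.2625 + 196.967 = 594.2295 µg/mL·hr
F = (AUC_ev/D_ev)/(AUC_iv/D_iv) = (594.2295/100)/(448/50) = 5.942295/8.96 = 0.6632

F = 0.663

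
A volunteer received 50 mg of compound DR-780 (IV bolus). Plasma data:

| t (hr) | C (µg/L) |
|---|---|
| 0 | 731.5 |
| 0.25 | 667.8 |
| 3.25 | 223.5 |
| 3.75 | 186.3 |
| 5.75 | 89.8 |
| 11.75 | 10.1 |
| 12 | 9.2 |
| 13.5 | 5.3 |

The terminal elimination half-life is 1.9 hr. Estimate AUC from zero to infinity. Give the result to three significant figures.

Trapezoidal AUC_0→13.5:
  [0→0.25]: (731.5+667.8)/2 × 0.25 = 174.9125
  [0.25→3.25]: (667.8+223.5)/2 × 3 = 1336.95
  [3.25→3.75]: (223.5+186.3)/2 × 0.5 = 102.45
  [3.75→5.75]: (186.3+89.8)/2 × 2 = 276.1
  [5.75→11.75]: (89.8+10.1)/2 × 6 = 299.7
  [11.75→12]: (10.1+9.2)/2 × 0.25 = 2.4125
  [12→13.5]: (9.2+5.3)/2 × 1.5 = 10.875
  Sum = 2203.4 µg/L·hr
k_e = ln2 / t½ = 0.693147 / 1.9 = 0.3648 hr^-1
Extrapolated tail: C_last / k_e = 5.3 / 0.3648 = 14.529
AUC_0→∞ = 2203.4 + 14.529 = 2217.929 µg/L·hr

AUC = 2220 µg/L·hr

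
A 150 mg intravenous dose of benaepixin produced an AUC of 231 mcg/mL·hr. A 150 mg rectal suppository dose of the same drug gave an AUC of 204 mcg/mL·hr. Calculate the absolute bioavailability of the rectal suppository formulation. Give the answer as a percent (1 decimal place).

F = (AUC_ev / D_ev) / (AUC_iv / D_iv)
  = (204/150) / (231/150)
  = 1.36 / 1.54 = 0.8831
  = 88.31%

F = 88.3%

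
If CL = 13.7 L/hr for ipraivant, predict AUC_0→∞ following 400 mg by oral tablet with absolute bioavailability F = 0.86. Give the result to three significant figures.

AUC = 25.1 mg/L·hr

AUC_0→∞ = F × Dose / CL
        = 0.86 × 400 / 13.7 = 25.1095 mg/L·hr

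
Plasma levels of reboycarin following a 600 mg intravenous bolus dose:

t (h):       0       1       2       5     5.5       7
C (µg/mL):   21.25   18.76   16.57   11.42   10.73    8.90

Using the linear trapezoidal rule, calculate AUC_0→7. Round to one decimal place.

Trapezoidal AUC_0→7:
  [0→1]: (21.25+18.76)/2 × 1 = 20.005
  [1→2]: (18.76+16.57)/2 × 1 = 17.665
  [2→5]: (16.57+11.42)/2 × 3 = 41.985
  [5→5.5]: (11.42+10.73)/2 × 0.5 = 5.5375
  [5.5→7]: (10.73+8.90)/2 × 1.5 = 14.7225
  Sum = 99.915 µg/mL·h

AUC = 99.9 µg/mL·h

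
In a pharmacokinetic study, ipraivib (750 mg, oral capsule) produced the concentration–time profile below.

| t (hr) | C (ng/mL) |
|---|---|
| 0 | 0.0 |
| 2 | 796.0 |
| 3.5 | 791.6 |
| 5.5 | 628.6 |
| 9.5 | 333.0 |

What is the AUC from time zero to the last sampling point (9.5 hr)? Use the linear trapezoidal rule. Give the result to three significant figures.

AUC = 5330 ng/mL·hr

Trapezoidal AUC_0→9.5:
  [0→2]: (0.0+796.0)/2 × 2 = 796.0
  [2→3.5]: (796.0+791.6)/2 × 1.5 = 1190.7
  [3.5→5.5]: (791.6+628.6)/2 × 2 = 1420.2
  [5.5→9.5]: (628.6+333.0)/2 × 4 = 1923.2
  Sum = 5330.1 ng/mL·hr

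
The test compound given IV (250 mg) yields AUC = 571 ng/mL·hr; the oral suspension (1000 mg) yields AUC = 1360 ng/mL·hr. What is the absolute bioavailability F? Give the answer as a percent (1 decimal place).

F = (AUC_ev / D_ev) / (AUC_iv / D_iv)
  = (1360/1000) / (571/250)
  = 1.36 / 2.284 = 0.5954
  = 59.54%

F = 59.5%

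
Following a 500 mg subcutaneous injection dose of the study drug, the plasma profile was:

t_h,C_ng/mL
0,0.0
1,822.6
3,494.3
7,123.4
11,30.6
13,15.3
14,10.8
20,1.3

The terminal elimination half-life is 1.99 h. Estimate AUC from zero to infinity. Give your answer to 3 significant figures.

AUC = 3370 ng/mL·h

Trapezoidal AUC_0→20:
  [0→1]: (0.0+822.6)/2 × 1 = 411.3
  [1→3]: (822.6+494.3)/2 × 2 = 1316.9
  [3→7]: (494.3+123.4)/2 × 4 = 1235.4
  [7→11]: (123.4+30.6)/2 × 4 = 308.0
  [11→13]: (30.6+15.3)/2 × 2 = 45.9
  [13→14]: (15.3+10.8)/2 × 1 = 13.05
  [14→20]: (10.8+1.3)/2 × 6 = 36.3
  Sum = 3366.85 ng/mL·h
k_e = ln2 / t½ = 0.693147 / 1.99 = 0.3483 h^-1
Extrapolated tail: C_last / k_e = 1.3 / 0.3483 = 3.732
AUC_0→∞ = 3366.85 + 3.732 = 3370.582 ng/mL·h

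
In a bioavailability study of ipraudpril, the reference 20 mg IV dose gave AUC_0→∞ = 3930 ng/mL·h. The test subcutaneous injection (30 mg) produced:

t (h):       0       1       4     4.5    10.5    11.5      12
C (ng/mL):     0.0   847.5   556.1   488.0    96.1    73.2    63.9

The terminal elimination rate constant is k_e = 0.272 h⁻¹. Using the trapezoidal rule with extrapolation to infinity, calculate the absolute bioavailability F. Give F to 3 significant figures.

F = 0.831

Trapezoidal AUC_0→12 (subcutaneous injection):
  [0→1]: (0.0+847.5)/2 × 1 = 423.75
  [1→4]: (847.5+556.1)/2 × 3 = 2105.4
  [4→4.5]: (556.1+488.0)/2 × 0.5 = 261.025
  [4.5→10.5]: (488.0+96.1)/2 × 6 = 1752.3
  [10.5→11.5]: (96.1+73.2)/2 × 1 = 84.65
  [11.5→12]: (73.2+63.9)/2 × 0.5 = 34.275
  Sum = 4661.4 ng/mL·h
Tail: C_last/k_e = 63.9/0.272 = 234.926
AUC_0→∞ (subcutaneous injection) = 4661.4 + 234.926 = 4896.326 ng/mL·h
F = (AUC_ev/D_ev)/(AUC_iv/D_iv) = (4896.326/30)/(3930/20) = 163.211/196.5 = 0.8306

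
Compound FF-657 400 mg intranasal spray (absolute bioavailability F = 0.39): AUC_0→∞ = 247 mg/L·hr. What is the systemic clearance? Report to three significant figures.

CL = 0.632 L/hr

CL = F × Dose / AUC_0→∞
   = 0.39 × 400 / 247 = 0.631579 L/hr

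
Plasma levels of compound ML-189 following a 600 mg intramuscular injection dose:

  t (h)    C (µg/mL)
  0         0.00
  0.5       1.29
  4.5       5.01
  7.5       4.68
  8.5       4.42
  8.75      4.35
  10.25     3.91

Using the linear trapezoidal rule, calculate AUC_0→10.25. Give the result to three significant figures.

Trapezoidal AUC_0→10.25:
  [0→0.5]: (0.00+1.29)/2 × 0.5 = 0.3225
  [0.5→4.5]: (1.29+5.01)/2 × 4 = 12.6
  [4.5→7.5]: (5.01+4.68)/2 × 3 = 14.535
  [7.5→8.5]: (4.68+4.42)/2 × 1 = 4.55
  [8.5→8.75]: (4.42+4.35)/2 × 0.25 = 1.09625
  [8.75→10.25]: (4.35+3.91)/2 × 1.5 = 6.195
  Sum = 39.29875 µg/mL·h

AUC = 39.3 µg/mL·h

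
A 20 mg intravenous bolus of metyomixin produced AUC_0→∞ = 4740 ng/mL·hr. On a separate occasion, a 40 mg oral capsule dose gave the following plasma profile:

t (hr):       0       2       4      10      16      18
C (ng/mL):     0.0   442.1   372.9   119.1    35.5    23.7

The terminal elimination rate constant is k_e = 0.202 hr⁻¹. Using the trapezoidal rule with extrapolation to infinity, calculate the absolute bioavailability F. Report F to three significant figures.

Trapezoidal AUC_0→18 (oral capsule):
  [0→2]: (0.0+442.1)/2 × 2 = 442.1
  [2→4]: (442.1+372.9)/2 × 2 = 815.0
  [4→10]: (372.9+119.1)/2 × 6 = 1476.0
  [10→16]: (119.1+35.5)/2 × 6 = 463.8
  [16→18]: (35.5+23.7)/2 × 2 = 59.2
  Sum = 3256.1 ng/mL·hr
Tail: C_last/k_e = 23.7/0.202 = 117.327
AUC_0→∞ (oral capsule) = 3256.1 + 117.327 = 3373.427 ng/mL·hr
F = (AUC_ev/D_ev)/(AUC_iv/D_iv) = (3373.427/40)/(4740/20) = 84.335675/237 = 0.3558

F = 0.356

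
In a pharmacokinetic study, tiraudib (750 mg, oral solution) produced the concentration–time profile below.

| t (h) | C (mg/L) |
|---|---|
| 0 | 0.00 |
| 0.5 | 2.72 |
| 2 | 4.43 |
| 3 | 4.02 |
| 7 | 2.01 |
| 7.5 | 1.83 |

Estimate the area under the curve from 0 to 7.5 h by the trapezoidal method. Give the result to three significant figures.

AUC = 23.3 mg/L·h

Trapezoidal AUC_0→7.5:
  [0→0.5]: (0.00+2.72)/2 × 0.5 = 0.68
  [0.5→2]: (2.72+4.43)/2 × 1.5 = 5.3625
  [2→3]: (4.43+4.02)/2 × 1 = 4.225
  [3→7]: (4.02+2.01)/2 × 4 = 12.06
  [7→7.5]: (2.01+1.83)/2 × 0.5 = 0.96
  Sum = 23.2875 mg/L·h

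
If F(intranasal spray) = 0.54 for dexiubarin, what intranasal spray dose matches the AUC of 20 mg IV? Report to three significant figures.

For equal systemic exposure: F × D_ev = D_iv
D_ev = D_iv / F = 20 / 0.54 = 37.037 mg

D_intranasal = 37.0 mg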